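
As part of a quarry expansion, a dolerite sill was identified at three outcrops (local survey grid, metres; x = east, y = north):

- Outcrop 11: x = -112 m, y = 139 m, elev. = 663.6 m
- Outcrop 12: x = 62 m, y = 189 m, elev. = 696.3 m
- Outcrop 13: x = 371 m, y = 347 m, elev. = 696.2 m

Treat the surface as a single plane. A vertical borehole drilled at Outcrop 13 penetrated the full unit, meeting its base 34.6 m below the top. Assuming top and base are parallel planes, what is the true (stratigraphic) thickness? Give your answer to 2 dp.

25.16 m

Let the plane be z = a·x + b·y + c.
Outcrop 12−Outcrop 11: 174a + 50b = 32.7;  Outcrop 13−Outcrop 11: 483a + 208b = 32.6.
Solving gives a = 0.42946, b = −0.84053.
|∇z| = √(a²+b²) = 0.94389, so dip δ = arctan(0.94389) = 43.35°.
True thickness = vertical thickness × cos δ = 34.6 × cos 43.35° = 25.16 m.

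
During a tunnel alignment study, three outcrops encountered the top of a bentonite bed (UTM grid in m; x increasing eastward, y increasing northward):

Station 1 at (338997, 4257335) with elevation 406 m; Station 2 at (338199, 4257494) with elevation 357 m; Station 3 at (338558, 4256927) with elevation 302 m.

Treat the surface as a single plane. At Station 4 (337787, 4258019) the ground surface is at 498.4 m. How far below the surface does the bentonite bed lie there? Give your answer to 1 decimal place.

97.8 m

Two edge vectors: Station 1→Station 2 = (-798, 159, -49), Station 1→Station 3 = (-439, -408, -104).
Normal n = (Station 1→Station 2) × (Station 1→Station 3) = (-36528, -61481, 395385).
So ∂z/∂x = −n_x/n_z = 0.092385902 and ∂z/∂y = −n_y/n_z = 0.155496541.
Intercept c from Station 1: 406 − 31318.54 − 662000.87 = −692913.41.
At (337787, 4258019): z_contact = 31206.76 + 662107.23 − 692913.41 = 400.57 m.
Depth below ground = 498.4 − 400.57 = 97.8 m.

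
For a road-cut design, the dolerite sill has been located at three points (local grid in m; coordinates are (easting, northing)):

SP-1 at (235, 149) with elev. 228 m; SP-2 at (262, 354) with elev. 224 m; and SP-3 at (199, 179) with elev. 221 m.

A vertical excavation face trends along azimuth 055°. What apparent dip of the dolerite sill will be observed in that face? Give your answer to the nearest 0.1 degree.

6.2°

Two edge vectors: SP-1→SP-2 = (27, 205, -4), SP-1→SP-3 = (-36, 30, -7).
Normal n = (SP-1→SP-2) × (SP-1→SP-3) = (-1315, 333, 8190).
So ∂z/∂E = −n_x/n_z = 0.16056 and ∂z/∂N = −n_y/n_z = −0.04066.
Unit vector along 055° is (sin 55°, cos 55°) = (0.8192, 0.5736).
Slope in that direction = a·(0.8192) + b·(0.5736) = 0.10820.
Apparent dip = arctan|0.10820| = 6.2° (true dip is 9.4°, so apparent ≤ true as expected).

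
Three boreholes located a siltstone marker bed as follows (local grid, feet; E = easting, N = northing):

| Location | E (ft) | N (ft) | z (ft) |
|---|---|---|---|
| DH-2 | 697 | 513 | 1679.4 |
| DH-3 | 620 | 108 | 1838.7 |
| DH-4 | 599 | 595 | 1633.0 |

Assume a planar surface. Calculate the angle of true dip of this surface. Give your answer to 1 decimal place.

Let the plane be z = a·E + b·N + c.
DH-3−DH-2: −77a − 405b = 159.3;  DH-4−DH-2: −98a + 82b = −46.4.
Solving gives a = 0.12454, b = −0.41701.
Gradient magnitude |∇z| = √(a² + b²) = √(0.01551 + 0.17390) = 0.43521.
True dip = arctan(0.43521) = 23.5°, dipping toward NNW (azimuth ≈ 343°).

23.5°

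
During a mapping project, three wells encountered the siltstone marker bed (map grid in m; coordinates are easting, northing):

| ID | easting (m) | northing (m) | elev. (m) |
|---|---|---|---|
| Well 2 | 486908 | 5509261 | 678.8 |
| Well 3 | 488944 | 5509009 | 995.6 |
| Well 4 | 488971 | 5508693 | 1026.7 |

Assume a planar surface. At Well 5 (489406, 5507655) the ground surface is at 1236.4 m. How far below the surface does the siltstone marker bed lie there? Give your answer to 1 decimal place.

Let the plane be z = a·easting + b·northing + c.
Well 3−Well 2: 2036a − 252b = 316.8;  Well 4−Well 2: 2063a − 568b = 347.9.
Solving gives a = 0.144950768, b = −0.086032688.
Then c = 678.8 − a·486908 − b·5509261 = 404077.64.
At (489406, 5507655): z_contact = 70939.78 − 473838.36 + 404077.64 = 1179.06 m.
Depth below ground = 1236.4 − 1179.06 = 57.3 m.

57.3 m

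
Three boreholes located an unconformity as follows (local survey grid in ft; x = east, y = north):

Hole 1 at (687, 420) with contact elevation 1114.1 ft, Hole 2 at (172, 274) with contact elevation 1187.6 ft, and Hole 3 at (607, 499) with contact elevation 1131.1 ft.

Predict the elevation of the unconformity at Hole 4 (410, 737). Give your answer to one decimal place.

1175.3 ft

Let the plane be z = a·x + b·y + c.
Hole 2−Hole 1: −515a − 146b = 73.5;  Hole 3−Hole 1: −80a + 79b = 17.
Solving gives a = −0.15828, b = 0.05490.
Then c = 1114.1 − a·687 − b·420 = 1199.78.
At (410, 737): z = −64.9 + 40.5 + 1199.78 = 1175.3 ft.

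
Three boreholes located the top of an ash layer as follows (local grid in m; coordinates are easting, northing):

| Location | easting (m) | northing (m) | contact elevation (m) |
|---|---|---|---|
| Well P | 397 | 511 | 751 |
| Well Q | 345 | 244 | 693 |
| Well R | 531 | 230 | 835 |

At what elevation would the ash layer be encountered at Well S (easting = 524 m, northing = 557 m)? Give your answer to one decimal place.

851.7 m

Two edge vectors: Well P→Well Q = (-52, -267, -58), Well P→Well R = (134, -281, 84).
Normal n = (Well P→Well Q) × (Well P→Well R) = (-38726, -3404, 50390).
So ∂z/∂easting = −n_x/n_z = 0.76853 and ∂z/∂northing = −n_y/n_z = 0.06755.
Intercept c from Well P: 751 − 305.10 − 34.52 = 411.38.
At (524, 557): z = 402.7 + 37.6 + 411.38 = 851.7 m.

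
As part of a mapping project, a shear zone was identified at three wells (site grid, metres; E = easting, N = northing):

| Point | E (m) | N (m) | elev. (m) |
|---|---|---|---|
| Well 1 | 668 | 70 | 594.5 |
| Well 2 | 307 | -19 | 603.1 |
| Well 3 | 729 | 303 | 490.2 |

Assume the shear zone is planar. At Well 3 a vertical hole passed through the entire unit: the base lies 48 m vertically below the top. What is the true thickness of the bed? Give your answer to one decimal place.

43.3 m

Let the plane be z = a·E + b·N + c.
Well 2−Well 1: −361a − 89b = 8.6;  Well 3−Well 1: 61a + 233b = −104.3.
Solving gives a = 0.09251, b = −0.47186.
|∇z| = √(a²+b²) = 0.48084, so dip δ = arctan(0.48084) = 25.68°.
True thickness = vertical thickness × cos δ = 48 × cos 25.68° = 43.3 m.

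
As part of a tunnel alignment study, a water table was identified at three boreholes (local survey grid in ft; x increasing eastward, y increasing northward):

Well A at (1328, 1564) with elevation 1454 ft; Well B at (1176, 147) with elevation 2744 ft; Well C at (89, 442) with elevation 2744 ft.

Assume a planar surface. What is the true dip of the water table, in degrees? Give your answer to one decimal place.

42.5°

Let the plane be z = a·x + b·y + c.
Well B−Well A: −152a − 1417b = 1290;  Well C−Well A: −1239a − 1122b = 1290.
Solving gives a = −0.24008, b = −0.88462.
Gradient magnitude |∇z| = √(a² + b²) = √(0.05764 + 0.78255) = 0.91662.
True dip = arctan(0.91662) = 42.5°, dipping toward NNE (azimuth ≈ 015°).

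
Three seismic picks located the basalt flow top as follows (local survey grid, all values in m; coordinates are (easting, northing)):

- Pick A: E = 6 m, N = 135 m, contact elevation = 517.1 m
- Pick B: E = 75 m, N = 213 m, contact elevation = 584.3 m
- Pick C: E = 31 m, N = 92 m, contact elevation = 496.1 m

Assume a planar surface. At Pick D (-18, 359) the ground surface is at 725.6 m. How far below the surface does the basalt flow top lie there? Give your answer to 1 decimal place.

Two edge vectors: Pick A→Pick B = (69, 78, 67.2), Pick A→Pick C = (25, -43, -21).
Normal n = (Pick A→Pick B) × (Pick A→Pick C) = (1251.6, 3129, -4917).
So ∂z/∂E = −n_x/n_z = 0.25455 and ∂z/∂N = −n_y/n_z = 0.63636.
Intercept c from Pick A: 517.1 − 1.53 − 85.91 = 429.66.
At (-18, 359): z_contact = −4.58 + 228.45 + 429.66 = 653.54 m.
Depth below ground = 725.6 − 653.54 = 72.1 m.

72.1 m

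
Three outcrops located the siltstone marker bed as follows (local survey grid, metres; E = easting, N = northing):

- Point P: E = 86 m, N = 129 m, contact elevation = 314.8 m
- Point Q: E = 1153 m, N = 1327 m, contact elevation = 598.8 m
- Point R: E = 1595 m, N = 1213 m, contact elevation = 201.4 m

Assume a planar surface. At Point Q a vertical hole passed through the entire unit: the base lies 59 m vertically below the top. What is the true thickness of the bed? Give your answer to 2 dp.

Two edge vectors: Point P→Point Q = (1067, 1198, 284), Point P→Point R = (1509, 1084, -113.4).
Normal n = (Point P→Point Q) × (Point P→Point R) = (-443709.2, 549553.8, -651154).
So ∂z/∂E = −n_x/n_z = −0.68142 and ∂z/∂N = −n_y/n_z = 0.84397.
|∇z| = √(a²+b²) = 1.08472, so dip δ = arctan(1.08472) = 47.33°.
True thickness = vertical thickness × cos δ = 59 × cos 47.33° = 39.99 m.

39.99 m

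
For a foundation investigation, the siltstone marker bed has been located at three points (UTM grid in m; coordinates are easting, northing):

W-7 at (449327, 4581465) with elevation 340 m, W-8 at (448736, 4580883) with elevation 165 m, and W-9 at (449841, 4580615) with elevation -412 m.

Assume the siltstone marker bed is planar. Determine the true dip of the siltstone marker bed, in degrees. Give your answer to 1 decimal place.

Let the plane be z = a·easting + b·northing + c.
W-8−W-7: −591a − 582b = −175;  W-9−W-7: 514a − 850b = −752.
Solving gives a = −0.36047, b = 0.66673.
Gradient magnitude |∇z| = √(a² + b²) = √(0.12994 + 0.44453) = 0.75793.
True dip = arctan(0.75793) = 37.2°, dipping toward SSE (azimuth ≈ 152°).

37.2°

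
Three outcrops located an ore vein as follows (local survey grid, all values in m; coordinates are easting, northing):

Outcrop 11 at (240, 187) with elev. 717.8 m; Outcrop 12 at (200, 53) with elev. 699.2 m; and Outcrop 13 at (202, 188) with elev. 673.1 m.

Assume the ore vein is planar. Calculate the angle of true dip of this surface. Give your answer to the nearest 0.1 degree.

49.9°

Two edge vectors: Outcrop 11→Outcrop 12 = (-40, -134, -18.6), Outcrop 11→Outcrop 13 = (-38, 1, -44.7).
Normal n = (Outcrop 11→Outcrop 12) × (Outcrop 11→Outcrop 13) = (6008.4, -1081.2, -5132).
So ∂z/∂easting = −n_x/n_z = 1.17077 and ∂z/∂northing = −n_y/n_z = −0.21068.
Gradient magnitude |∇z| = √(a² + b²) = √(1.37071 + 0.04439) = 1.18958.
True dip = arctan(1.18958) = 49.9°, dipping toward W (azimuth ≈ 280°).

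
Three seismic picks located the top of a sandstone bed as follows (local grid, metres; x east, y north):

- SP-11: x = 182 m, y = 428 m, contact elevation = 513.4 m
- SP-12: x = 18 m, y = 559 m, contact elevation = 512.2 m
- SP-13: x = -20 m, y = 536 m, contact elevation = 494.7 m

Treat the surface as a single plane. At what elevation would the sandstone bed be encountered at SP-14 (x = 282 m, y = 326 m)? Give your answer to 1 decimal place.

507.0 m

Two edge vectors: SP-11→SP-12 = (-164, 131, -1.2), SP-11→SP-13 = (-202, 108, -18.7).
Normal n = (SP-11→SP-12) × (SP-11→SP-13) = (-2320.1, -2824.4, 8750).
So ∂z/∂x = −n_x/n_z = 0.26515 and ∂z/∂y = −n_y/n_z = 0.32279.
Intercept c from SP-11: 513.4 − 48.26 − 138.15 = 326.99.
At (282, 326): z = 74.8 + 105.2 + 326.99 = 507.0 m.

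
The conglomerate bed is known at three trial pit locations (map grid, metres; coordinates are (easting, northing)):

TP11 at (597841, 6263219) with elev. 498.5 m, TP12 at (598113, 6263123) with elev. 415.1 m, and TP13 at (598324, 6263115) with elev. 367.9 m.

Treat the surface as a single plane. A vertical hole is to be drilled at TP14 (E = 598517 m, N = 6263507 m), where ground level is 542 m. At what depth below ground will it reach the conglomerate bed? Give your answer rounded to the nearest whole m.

Two edge vectors: TP11→TP12 = (272, -96, -83.4), TP11→TP13 = (483, -104, -130.6).
Normal n = (TP11→TP12) × (TP11→TP13) = (3864, -4759, 18080).
So ∂z/∂E = −n_x/n_z = −0.21371681 and ∂z/∂N = −n_y/n_z = 0.26321903.
Intercept c from TP11: 498.5 + 127768.67 − 1648598.41 = −1520331.23.
At (598517, 6263507): z_contact = −127913.1 + 1648674.2 − 1520331.23 = 429.8 m.
Depth below ground = 542 − 429.8 = 112 m.

112 m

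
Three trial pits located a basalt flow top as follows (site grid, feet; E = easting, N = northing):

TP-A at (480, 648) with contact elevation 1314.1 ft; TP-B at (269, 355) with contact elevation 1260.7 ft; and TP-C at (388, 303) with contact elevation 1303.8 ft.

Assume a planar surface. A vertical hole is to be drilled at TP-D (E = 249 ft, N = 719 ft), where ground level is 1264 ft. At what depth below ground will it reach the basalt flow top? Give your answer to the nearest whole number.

32 ft

Let the plane be z = a·E + b·N + c.
TP-B−TP-A: −211a − 293b = −53.4;  TP-C−TP-A: −92a − 345b = −10.3.
Solving gives a = 0.33607, b = −0.05976.
Then c = 1314.1 − a·480 − b·648 = 1191.51.
At (249, 719): z_contact = 83.7 − 43.0 + 1191.51 = 1232.2 ft.
Depth below ground = 1264 − 1232.2 = 32 ft.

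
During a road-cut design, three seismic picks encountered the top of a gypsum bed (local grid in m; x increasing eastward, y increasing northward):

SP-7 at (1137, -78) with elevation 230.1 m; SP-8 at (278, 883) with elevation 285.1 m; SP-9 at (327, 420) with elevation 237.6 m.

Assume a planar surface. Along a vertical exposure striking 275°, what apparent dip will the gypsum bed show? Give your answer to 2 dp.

Let the plane be z = a·x + b·y + c.
SP-8−SP-7: −859a + 961b = 55;  SP-9−SP-7: −810a + 498b = 7.5.
Solving gives a = 0.05756, b = 0.10868.
Unit vector along 275° is (sin 275°, cos 275°) = (-0.9962, 0.0872).
Slope in that direction = a·(-0.9962) + b·(0.0872) = −0.04787.
Apparent dip = arctan|0.04787| = 2.74° (true dip is 7.0°, so apparent ≤ true as expected).

2.74°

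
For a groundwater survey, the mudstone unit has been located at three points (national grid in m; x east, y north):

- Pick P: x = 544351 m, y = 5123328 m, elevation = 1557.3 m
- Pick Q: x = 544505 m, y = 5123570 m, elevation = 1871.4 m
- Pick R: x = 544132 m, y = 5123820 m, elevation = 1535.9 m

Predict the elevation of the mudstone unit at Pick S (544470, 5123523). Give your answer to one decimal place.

Two edge vectors: Pick P→Pick Q = (154, 242, 314.1), Pick P→Pick R = (-219, 492, -21.4).
Normal n = (Pick P→Pick Q) × (Pick P→Pick R) = (-159716, -65492.3, 128766).
So ∂z/∂x = −n_x/n_z = 1.240358480 and ∂z/∂y = −n_y/n_z = 0.508614852.
Intercept c from Pick P: 1557.3 − 675190.38 − 2605800.71 = −3279433.79.
At (544470, 5123523): z = 675338.0 + 2605899.9 − 3279433.79 = 1804.1 m.

1804.1 m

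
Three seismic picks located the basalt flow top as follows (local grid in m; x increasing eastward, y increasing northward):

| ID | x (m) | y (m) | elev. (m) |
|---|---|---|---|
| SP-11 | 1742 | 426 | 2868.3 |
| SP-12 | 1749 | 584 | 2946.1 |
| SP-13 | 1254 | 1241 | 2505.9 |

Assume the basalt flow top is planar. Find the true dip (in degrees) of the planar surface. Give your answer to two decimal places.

56.64°

Let the plane be z = a·x + b·y + c.
SP-12−SP-11: 7a + 158b = 77.8;  SP-13−SP-11: −488a + 815b = −362.4.
Solving gives a = 1.45716, b = 0.42785.
Gradient magnitude |∇z| = √(a² + b²) = √(2.12332 + 0.18305) = 1.51868.
True dip = arctan(1.51868) = 56.64°, dipping toward WSW (azimuth ≈ 254°).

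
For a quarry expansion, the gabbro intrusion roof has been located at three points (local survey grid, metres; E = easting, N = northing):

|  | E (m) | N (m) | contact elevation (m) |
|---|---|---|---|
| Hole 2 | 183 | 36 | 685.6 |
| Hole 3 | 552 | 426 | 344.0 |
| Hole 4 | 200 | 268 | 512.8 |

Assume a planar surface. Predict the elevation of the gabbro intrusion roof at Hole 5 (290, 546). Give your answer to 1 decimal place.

Two edge vectors: Hole 2→Hole 3 = (369, 390, -341.6), Hole 2→Hole 4 = (17, 232, -172.8).
Normal n = (Hole 2→Hole 3) × (Hole 2→Hole 4) = (11859.2, 57956, 78978).
So ∂z/∂E = −n_x/n_z = −0.15016 and ∂z/∂N = −n_y/n_z = −0.73382.
Intercept c from Hole 2: 685.6 + 27.48 + 26.42 = 739.50.
At (290, 546): z = −43.5 − 400.7 + 739.50 = 295.3 m.

295.3 m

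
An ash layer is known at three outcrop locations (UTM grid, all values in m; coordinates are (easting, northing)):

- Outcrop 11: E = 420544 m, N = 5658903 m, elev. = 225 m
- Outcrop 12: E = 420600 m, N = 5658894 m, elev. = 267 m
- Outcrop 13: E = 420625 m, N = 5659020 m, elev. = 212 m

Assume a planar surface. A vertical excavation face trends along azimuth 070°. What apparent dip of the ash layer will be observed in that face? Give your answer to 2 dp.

23.03°

Let the plane be z = a·E + b·N + c.
Outcrop 12−Outcrop 11: 56a − 9b = 42;  Outcrop 13−Outcrop 11: 81a + 117b = −13.
Solving gives a = 0.65884, b = −0.56723.
Unit vector along 070° is (sin 70°, cos 70°) = (0.9397, 0.3420).
Slope in that direction = a·(0.9397) + b·(0.3420) = 0.42510.
Apparent dip = arctan|0.42510| = 23.03° (true dip is 41.0°, so apparent ≤ true as expected).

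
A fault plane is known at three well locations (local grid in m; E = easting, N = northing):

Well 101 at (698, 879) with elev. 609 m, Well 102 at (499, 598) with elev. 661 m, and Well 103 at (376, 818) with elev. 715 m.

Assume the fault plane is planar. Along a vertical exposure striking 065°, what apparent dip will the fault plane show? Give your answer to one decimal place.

Let the plane be z = a·E + b·N + c.
Well 102−Well 101: −199a − 281b = 52;  Well 103−Well 101: −322a − 61b = 106.
Solving gives a = −0.33971, b = 0.05553.
Unit vector along 065° is (sin 65°, cos 65°) = (0.9063, 0.4226).
Slope in that direction = a·(0.9063) + b·(0.4226) = −0.28442.
Apparent dip = arctan|0.28442| = 15.9° (true dip is 19.0°, so apparent ≤ true as expected).

15.9°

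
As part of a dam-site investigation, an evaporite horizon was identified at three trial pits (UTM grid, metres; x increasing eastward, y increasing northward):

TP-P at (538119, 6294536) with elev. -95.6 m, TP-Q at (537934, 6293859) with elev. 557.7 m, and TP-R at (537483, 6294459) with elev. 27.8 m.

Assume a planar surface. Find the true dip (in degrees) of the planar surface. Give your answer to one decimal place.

Two edge vectors: TP-P→TP-Q = (-185, -677, 653.3), TP-P→TP-R = (-636, -77, 123.4).
Normal n = (TP-P→TP-Q) × (TP-P→TP-R) = (-33237.7, -392669.8, -416327).
So ∂z/∂x = −n_x/n_z = −0.07984 and ∂z/∂y = −n_y/n_z = −0.94318.
Gradient magnitude |∇z| = √(a² + b²) = √(0.00637 + 0.88958) = 0.94655.
True dip = arctan(0.94655) = 43.4°, dipping toward N (azimuth ≈ 005°).

43.4°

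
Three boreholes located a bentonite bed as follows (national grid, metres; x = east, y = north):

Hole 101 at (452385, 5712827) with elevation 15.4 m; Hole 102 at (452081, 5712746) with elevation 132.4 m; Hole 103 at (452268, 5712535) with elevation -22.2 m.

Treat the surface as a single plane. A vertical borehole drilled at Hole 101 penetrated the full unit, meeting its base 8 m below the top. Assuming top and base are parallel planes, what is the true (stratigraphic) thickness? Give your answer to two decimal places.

6.96 m

Two edge vectors: Hole 101→Hole 102 = (-304, -81, 117), Hole 101→Hole 103 = (-117, -292, -37.6).
Normal n = (Hole 101→Hole 102) × (Hole 101→Hole 103) = (37209.6, -25119.4, 79291).
So ∂z/∂x = −n_x/n_z = −0.46928 and ∂z/∂y = −n_y/n_z = 0.31680.
|∇z| = √(a²+b²) = 0.56620, so dip δ = arctan(0.56620) = 29.52°.
True thickness = vertical thickness × cos δ = 8 × cos 29.52° = 6.96 m.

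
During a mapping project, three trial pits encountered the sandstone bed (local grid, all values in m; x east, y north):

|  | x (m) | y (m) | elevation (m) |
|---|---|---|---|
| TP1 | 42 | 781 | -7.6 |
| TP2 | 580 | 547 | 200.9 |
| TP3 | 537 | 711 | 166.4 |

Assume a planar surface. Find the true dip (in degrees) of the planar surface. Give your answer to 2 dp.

19.60°

Let the plane be z = a·x + b·y + c.
TP2−TP1: 538a − 234b = 208.5;  TP3−TP1: 495a − 70b = 174.
Solving gives a = 0.33416, b = −0.12275.
Gradient magnitude |∇z| = √(a² + b²) = √(0.11166 + 0.01507) = 0.35599.
True dip = arctan(0.35599) = 19.60°, dipping toward WNW (azimuth ≈ 290°).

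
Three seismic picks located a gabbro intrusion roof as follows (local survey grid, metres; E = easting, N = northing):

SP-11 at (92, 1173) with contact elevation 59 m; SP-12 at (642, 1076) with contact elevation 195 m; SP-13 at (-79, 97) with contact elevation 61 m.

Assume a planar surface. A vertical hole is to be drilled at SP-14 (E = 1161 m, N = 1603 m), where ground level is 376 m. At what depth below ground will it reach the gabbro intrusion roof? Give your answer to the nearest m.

Two edge vectors: SP-11→SP-12 = (550, -97, 136), SP-11→SP-13 = (-171, -1076, 2).
Normal n = (SP-11→SP-12) × (SP-11→SP-13) = (146142, -24356, -608387).
So ∂z/∂E = −n_x/n_z = 0.24021 and ∂z/∂N = −n_y/n_z = −0.04003.
Intercept c from SP-11: 59 − 22.10 + 46.96 = 83.86.
At (1161, 1603): z_contact = 278.9 − 64.2 + 83.86 = 298.6 m.
Depth below ground = 376 − 298.6 = 77 m.

77 m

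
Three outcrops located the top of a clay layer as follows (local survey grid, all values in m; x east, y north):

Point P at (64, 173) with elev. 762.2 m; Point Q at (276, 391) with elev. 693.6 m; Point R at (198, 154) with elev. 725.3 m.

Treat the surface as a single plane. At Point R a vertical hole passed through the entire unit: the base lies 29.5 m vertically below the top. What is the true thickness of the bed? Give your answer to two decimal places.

Two edge vectors: Point P→Point Q = (212, 218, -68.6), Point P→Point R = (134, -19, -36.9).
Normal n = (Point P→Point Q) × (Point P→Point R) = (-9347.6, -1369.6, -33240).
So ∂z/∂x = −n_x/n_z = −0.28122 and ∂z/∂y = −n_y/n_z = −0.04120.
|∇z| = √(a²+b²) = 0.28422, so dip δ = arctan(0.28422) = 15.87°.
True thickness = vertical thickness × cos δ = 29.5 × cos 15.87° = 28.38 m.

28.38 m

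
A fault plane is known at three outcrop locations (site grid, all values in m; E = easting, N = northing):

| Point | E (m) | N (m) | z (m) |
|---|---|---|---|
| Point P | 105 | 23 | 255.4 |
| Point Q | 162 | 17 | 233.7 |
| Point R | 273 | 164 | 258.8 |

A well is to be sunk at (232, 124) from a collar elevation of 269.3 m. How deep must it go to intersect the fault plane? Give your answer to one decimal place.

Let the plane be z = a·E + b·N + c.
Point Q−Point P: 57a − 6b = −21.7;  Point R−Point P: 168a + 141b = 3.4.
Solving gives a = −0.33602, b = 0.42448.
Then c = 255.4 − a·105 − b·23 = 280.92.
At (232, 124): z_contact = −77.96 + 52.64 + 280.92 = 255.60 m.
Depth below ground = 269.3 − 255.60 = 13.7 m.

13.7 m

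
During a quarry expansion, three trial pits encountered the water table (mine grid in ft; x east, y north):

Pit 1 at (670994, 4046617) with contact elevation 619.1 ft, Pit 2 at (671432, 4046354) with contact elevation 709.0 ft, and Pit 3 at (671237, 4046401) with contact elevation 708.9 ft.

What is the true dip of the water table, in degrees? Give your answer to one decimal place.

30.4°

Let the plane be z = a·x + b·y + c.
Pit 2−Pit 1: 438a − 263b = 89.9;  Pit 3−Pit 1: 243a − 216b = 89.8.
Solving gives a = −0.13678, b = −0.56962.
Gradient magnitude |∇z| = √(a² + b²) = √(0.01871 + 0.32446) = 0.58581.
True dip = arctan(0.58581) = 30.4°, dipping toward NNE (azimuth ≈ 014°).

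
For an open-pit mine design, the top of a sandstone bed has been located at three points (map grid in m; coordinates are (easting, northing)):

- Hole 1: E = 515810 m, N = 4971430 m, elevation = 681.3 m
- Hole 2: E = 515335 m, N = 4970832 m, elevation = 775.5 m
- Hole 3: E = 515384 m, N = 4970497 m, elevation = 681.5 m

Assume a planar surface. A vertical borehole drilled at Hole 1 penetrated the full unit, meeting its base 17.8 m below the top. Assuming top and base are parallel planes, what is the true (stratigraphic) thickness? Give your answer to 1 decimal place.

15.8 m

Two edge vectors: Hole 1→Hole 2 = (-475, -598, 94.2), Hole 1→Hole 3 = (-426, -933, 0.2).
Normal n = (Hole 1→Hole 2) × (Hole 1→Hole 3) = (87769, -40034.2, 188427).
So ∂z/∂E = −n_x/n_z = −0.46580 and ∂z/∂N = −n_y/n_z = 0.21247.
|∇z| = √(a²+b²) = 0.51197, so dip δ = arctan(0.51197) = 27.11°.
True thickness = vertical thickness × cos δ = 17.8 × cos 27.11° = 15.8 m.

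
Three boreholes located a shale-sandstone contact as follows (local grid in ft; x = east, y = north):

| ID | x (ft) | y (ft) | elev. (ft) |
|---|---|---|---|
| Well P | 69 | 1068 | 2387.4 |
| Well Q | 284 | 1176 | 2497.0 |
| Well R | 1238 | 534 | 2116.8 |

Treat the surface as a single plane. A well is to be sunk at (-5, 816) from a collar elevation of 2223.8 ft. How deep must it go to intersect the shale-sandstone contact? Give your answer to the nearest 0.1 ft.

40.1 ft

Let the plane be z = a·x + b·y + c.
Well Q−Well P: 215a + 108b = 109.6;  Well R−Well P: 1169a − 534b = −270.6.
Solving gives a = 0.121552, b = 0.772836.
Then c = 2387.4 − a·69 − b·1068 = 1553.62.
At (-5, 816): z_contact = −0.61 + 630.63 + 1553.62 = 2183.65 ft.
Depth below ground = 2223.8 − 2183.65 = 40.1 ft.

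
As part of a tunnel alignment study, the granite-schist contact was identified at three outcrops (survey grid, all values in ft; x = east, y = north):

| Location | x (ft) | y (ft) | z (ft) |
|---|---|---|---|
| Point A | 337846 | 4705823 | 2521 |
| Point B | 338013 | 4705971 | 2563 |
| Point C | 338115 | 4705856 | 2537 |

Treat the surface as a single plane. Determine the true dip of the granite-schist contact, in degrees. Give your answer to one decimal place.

Let the plane be z = a·x + b·y + c.
Point B−Point A: 167a + 148b = 42;  Point C−Point A: 269a + 33b = 16.
Solving gives a = 0.02863, b = 0.25148.
Gradient magnitude |∇z| = √(a² + b²) = √(0.00082 + 0.06324) = 0.25310.
True dip = arctan(0.25310) = 14.2°, dipping toward S (azimuth ≈ 186°).

14.2°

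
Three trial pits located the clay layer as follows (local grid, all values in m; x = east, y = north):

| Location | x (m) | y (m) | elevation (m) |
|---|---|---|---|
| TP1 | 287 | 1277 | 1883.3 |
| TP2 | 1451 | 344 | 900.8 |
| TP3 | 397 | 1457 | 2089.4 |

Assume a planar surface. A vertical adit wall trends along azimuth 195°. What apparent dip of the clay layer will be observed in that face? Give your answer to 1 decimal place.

Let the plane be z = a·x + b·y + c.
TP2−TP1: 1164a − 933b = −982.5;  TP3−TP1: 110a + 180b = 206.1.
Solving gives a = 0.04947, b = 1.11477.
Unit vector along 195° is (sin 195°, cos 195°) = (-0.2588, -0.9659).
Slope in that direction = a·(-0.2588) + b·(-0.9659) = −1.08959.
Apparent dip = arctan|1.08959| = 47.5° (true dip is 48.1°, so apparent ≤ true as expected).

47.5°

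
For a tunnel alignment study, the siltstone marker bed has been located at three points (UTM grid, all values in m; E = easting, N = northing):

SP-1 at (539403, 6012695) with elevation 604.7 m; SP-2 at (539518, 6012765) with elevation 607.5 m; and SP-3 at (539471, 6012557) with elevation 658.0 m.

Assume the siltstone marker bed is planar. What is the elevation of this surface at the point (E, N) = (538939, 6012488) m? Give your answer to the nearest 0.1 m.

Two edge vectors: SP-1→SP-2 = (115, 70, 2.8), SP-1→SP-3 = (68, -138, 53.3).
Normal n = (SP-1→SP-2) × (SP-1→SP-3) = (4117.4, -5939.1, -20630).
So ∂z/∂E = −n_x/n_z = 0.199583131 and ∂z/∂N = −n_y/n_z = −0.287886573.
Intercept c from SP-1: 604.7 − 107655.74 + 1730974.16 = 1623923.12.
At (538939, 6012488): z = 107563.1 − 1730914.6 + 1623923.12 = 571.7 m.

571.7 m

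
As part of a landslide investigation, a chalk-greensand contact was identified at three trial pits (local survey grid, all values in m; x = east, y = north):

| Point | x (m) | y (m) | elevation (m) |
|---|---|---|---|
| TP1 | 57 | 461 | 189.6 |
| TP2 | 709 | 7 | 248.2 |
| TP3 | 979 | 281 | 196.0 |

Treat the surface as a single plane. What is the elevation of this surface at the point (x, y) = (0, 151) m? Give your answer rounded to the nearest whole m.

Two edge vectors: TP1→TP2 = (652, -454, 58.6), TP1→TP3 = (922, -180, 6.4).
Normal n = (TP1→TP2) × (TP1→TP3) = (7642.4, 49856.4, 301228).
So ∂z/∂x = −n_x/n_z = −0.02537 and ∂z/∂y = −n_y/n_z = −0.16551.
Intercept c from TP1: 189.6 + 1.45 + 76.30 = 267.35.
At (0, 151): z = 0.0 − 25.0 + 267.35 = 242.4 m.

242 m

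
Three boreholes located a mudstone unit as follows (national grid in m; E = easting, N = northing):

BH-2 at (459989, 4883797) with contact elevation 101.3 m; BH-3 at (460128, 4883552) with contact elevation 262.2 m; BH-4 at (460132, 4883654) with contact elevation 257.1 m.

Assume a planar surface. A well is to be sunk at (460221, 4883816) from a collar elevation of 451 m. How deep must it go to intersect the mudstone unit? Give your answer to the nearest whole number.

Let the plane be z = a·E + b·N + c.
BH-3−BH-2: 139a − 245b = 160.9;  BH-4−BH-2: 143a − 143b = 155.8.
Solving gives a = 1.00028368, b = −0.08922681.
Then c = 101.3 − a·459989 − b·4883797 = −24252.56.
At (460221, 4883816): z_contact = 460351.6 − 435767.3 − 24252.56 = 331.7 m.
Depth below ground = 451 − 331.7 = 119 m.

119 m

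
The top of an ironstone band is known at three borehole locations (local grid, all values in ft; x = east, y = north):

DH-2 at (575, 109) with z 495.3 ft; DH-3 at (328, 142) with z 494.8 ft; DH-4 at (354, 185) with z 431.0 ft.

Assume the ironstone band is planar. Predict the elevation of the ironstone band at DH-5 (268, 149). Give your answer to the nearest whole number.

496 ft

Two edge vectors: DH-2→DH-3 = (-247, 33, -0.5), DH-2→DH-4 = (-221, 76, -64.3).
Normal n = (DH-2→DH-3) × (DH-2→DH-4) = (-2083.9, -15771.6, -11479).
So ∂z/∂x = −n_x/n_z = −0.18154 and ∂z/∂y = −n_y/n_z = −1.37395.
Intercept c from DH-2: 495.3 + 104.39 + 149.76 = 749.45.
At (268, 149): z = −48.7 − 204.7 + 749.45 = 496.1 ft.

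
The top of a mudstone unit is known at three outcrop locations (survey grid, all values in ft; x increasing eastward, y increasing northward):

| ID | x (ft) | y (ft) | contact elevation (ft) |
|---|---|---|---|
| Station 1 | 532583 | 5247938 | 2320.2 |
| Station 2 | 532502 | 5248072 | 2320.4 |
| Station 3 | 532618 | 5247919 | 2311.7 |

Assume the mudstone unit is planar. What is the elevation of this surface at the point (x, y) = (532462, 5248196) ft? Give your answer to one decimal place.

Let the plane be z = a·x + b·y + c.
Station 2−Station 1: −81a + 134b = 0.2;  Station 3−Station 1: 35a − 19b = −8.5.
Solving gives a = −0.360266582, b = −0.216280546.
Then c = 2320.2 − a·532583 − b·5247938 = 1329218.95.
At (532462, 5248196): z = −191828.3 − 1135082.7 + 1329218.95 = 2308.0 ft.

2308.0 ft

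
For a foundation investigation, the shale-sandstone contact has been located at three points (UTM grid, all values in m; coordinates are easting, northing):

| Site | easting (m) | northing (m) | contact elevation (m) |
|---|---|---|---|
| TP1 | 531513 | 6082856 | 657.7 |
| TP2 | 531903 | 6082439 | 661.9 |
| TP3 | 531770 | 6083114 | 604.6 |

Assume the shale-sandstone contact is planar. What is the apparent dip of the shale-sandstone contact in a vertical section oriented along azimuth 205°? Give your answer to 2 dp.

Two edge vectors: TP1→TP2 = (390, -417, 4.2), TP1→TP3 = (257, 258, -53.1).
Normal n = (TP1→TP2) × (TP1→TP3) = (21059.1, 21788.4, 207789).
So ∂z/∂easting = −n_x/n_z = −0.10135 and ∂z/∂northing = −n_y/n_z = −0.10486.
Unit vector along 205° is (sin 205°, cos 205°) = (-0.4226, -0.9063).
Slope in that direction = a·(-0.4226) + b·(-0.9063) = 0.13787.
Apparent dip = arctan|0.13787| = 7.85° (true dip is 8.3°, so apparent ≤ true as expected).

7.85°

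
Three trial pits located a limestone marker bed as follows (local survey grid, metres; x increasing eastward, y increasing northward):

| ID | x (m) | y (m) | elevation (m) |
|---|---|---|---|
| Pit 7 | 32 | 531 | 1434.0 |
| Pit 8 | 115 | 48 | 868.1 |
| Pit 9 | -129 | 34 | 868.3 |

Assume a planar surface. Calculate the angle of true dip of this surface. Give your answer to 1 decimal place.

49.3°

Let the plane be z = a·x + b·y + c.
Pit 8−Pit 7: 83a − 483b = −565.9;  Pit 9−Pit 7: −161a − 497b = −565.7.
Solving gives a = −0.06738, b = 1.16006.
Gradient magnitude |∇z| = √(a² + b²) = √(0.00454 + 1.34573) = 1.16201.
True dip = arctan(1.16201) = 49.3°, dipping toward S (azimuth ≈ 177°).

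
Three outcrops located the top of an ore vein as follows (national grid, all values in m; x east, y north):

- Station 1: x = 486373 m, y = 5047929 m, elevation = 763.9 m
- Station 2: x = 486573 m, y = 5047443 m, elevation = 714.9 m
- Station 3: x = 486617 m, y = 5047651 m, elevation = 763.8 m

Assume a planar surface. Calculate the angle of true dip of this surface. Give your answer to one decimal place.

16.0°

Two edge vectors: Station 1→Station 2 = (200, -486, -49), Station 1→Station 3 = (244, -278, -0.1).
Normal n = (Station 1→Station 2) × (Station 1→Station 3) = (-13573.4, -11936, 62984).
So ∂z/∂x = −n_x/n_z = 0.21551 and ∂z/∂y = −n_y/n_z = 0.18951.
Gradient magnitude |∇z| = √(a² + b²) = √(0.04644 + 0.03591) = 0.28698.
True dip = arctan(0.28698) = 16.0°, dipping toward SW (azimuth ≈ 229°).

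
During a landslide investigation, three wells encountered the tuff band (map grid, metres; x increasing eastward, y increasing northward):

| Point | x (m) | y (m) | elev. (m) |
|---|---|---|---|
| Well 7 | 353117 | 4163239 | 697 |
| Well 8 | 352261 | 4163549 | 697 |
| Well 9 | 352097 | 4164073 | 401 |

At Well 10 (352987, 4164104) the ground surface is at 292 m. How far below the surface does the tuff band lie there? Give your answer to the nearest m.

Let the plane be z = a·x + b·y + c.
Well 8−Well 7: −856a + 310b = 0;  Well 9−Well 7: −1020a + 834b = −296.
Solving gives a = −0.23072436, b = −0.63709694.
Then c = 697 − a·353117 − b·4163239 = 2734556.51.
At (352987, 4164104): z_contact = −81442.7 − 2652937.9 + 2734556.51 = 175.9 m.
Depth below ground = 292 − 175.9 = 116 m.

116 m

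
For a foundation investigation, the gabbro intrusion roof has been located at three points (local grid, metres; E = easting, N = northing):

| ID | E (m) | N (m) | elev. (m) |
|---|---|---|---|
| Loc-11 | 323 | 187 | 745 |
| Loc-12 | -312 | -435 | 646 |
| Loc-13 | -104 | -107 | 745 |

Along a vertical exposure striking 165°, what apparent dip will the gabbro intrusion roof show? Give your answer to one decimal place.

31.5°

Let the plane be z = a·E + b·N + c.
Loc-12−Loc-11: −635a − 622b = −99;  Loc-13−Loc-11: −427a − 294b = 0.
Solving gives a = −0.36888, b = 0.53575.
Unit vector along 165° is (sin 165°, cos 165°) = (0.2588, -0.9659).
Slope in that direction = a·(0.2588) + b·(-0.9659) = −0.61297.
Apparent dip = arctan|0.61297| = 31.5° (true dip is 33.0°, so apparent ≤ true as expected).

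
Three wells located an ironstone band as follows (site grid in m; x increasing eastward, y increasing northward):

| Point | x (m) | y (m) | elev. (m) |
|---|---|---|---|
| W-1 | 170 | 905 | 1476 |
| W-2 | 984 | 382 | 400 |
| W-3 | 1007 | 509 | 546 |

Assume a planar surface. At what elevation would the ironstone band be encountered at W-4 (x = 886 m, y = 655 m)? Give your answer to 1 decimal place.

790.9 m

Let the plane be z = a·x + b·y + c.
W-2−W-1: 814a − 523b = −1076;  W-3−W-1: 837a − 396b = −930.
Solving gives a = −0.522447, b = 1.244223.
Then c = 1476 − a·170 − b·905 = 438.79.
At (886, 655): z = −462.9 + 815.0 + 438.79 = 790.9 m.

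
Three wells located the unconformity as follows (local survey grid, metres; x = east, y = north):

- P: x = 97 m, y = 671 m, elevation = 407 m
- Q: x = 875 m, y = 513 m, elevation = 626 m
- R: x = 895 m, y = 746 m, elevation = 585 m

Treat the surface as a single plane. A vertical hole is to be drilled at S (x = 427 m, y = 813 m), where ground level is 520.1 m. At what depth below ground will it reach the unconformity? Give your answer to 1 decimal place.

61.3 m

Two edge vectors: P→Q = (778, -158, 219), P→R = (798, 75, 178).
Normal n = (P→Q) × (P→R) = (-44549, 36278, 184434).
So ∂z/∂x = −n_x/n_z = 0.24154 and ∂z/∂y = −n_y/n_z = −0.19670.
Intercept c from P: 407 − 23.43 + 131.99 = 515.56.
At (427, 813): z_contact = 103.14 − 159.92 + 515.56 = 458.78 m.
Depth below ground = 520.1 − 458.78 = 61.3 m.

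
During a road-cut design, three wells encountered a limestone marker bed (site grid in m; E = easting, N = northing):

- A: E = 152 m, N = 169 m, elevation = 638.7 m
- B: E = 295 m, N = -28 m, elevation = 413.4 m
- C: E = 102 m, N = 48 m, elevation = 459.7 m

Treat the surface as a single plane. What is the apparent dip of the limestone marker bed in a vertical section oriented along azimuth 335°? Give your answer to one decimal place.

Let the plane be z = a·E + b·N + c.
B−A: 143a − 197b = −225.3;  C−A: −50a − 121b = −179.
Solving gives a = 0.29469, b = 1.35757.
Unit vector along 335° is (sin 335°, cos 335°) = (-0.4226, 0.9063).
Slope in that direction = a·(-0.4226) + b·(0.9063) = 1.10583.
Apparent dip = arctan|1.10583| = 47.9° (true dip is 54.3°, so apparent ≤ true as expected).

47.9°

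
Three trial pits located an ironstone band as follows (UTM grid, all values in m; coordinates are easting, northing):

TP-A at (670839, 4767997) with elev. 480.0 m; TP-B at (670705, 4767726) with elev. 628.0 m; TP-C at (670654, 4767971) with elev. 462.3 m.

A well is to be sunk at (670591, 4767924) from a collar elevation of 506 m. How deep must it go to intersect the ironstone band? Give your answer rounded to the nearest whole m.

25 m

Two edge vectors: TP-A→TP-B = (-134, -271, 148), TP-A→TP-C = (-185, -26, -17.7).
Normal n = (TP-A→TP-B) × (TP-A→TP-C) = (8644.7, -29751.8, -46651).
So ∂z/∂easting = −n_x/n_z = 0.18530578 and ∂z/∂northing = −n_y/n_z = −0.63775267.
Intercept c from TP-A: 480 − 124310.34 + 3040802.84 = 2916972.49.
At (670591, 4767924): z_contact = 124264.4 − 3040756.3 + 2916972.49 = 480.6 m.
Depth below ground = 506 − 480.6 = 25 m.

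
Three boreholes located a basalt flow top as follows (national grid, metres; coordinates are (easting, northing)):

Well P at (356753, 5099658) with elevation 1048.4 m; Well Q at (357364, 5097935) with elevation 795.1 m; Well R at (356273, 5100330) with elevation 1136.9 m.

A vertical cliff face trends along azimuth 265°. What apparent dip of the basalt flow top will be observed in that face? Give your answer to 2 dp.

Two edge vectors: Well P→Well Q = (611, -1723, -253.3), Well P→Well R = (-480, 672, 88.5).
Normal n = (Well P→Well Q) × (Well P→Well R) = (17732.1, 67510.5, -416448).
So ∂z/∂E = −n_x/n_z = 0.04258 and ∂z/∂N = −n_y/n_z = 0.16211.
Unit vector along 265° is (sin 265°, cos 265°) = (-0.9962, -0.0872).
Slope in that direction = a·(-0.9962) + b·(-0.0872) = −0.05655.
Apparent dip = arctan|0.05655| = 3.24° (true dip is 9.5°, so apparent ≤ true as expected).

3.24°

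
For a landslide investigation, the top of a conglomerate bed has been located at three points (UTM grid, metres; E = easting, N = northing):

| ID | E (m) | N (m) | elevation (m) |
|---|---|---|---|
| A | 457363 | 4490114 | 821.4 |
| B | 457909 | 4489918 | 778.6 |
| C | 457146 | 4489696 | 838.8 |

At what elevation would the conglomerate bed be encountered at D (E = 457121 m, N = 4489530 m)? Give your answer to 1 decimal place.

Let the plane be z = a·E + b·N + c.
B−A: 546a − 196b = −42.8;  C−A: −217a − 418b = 17.4.
Solving gives a = −0.078670409, b = −0.000785936.
Then c = 821.4 − a·457363 − b·4490114 = 40331.28.
At (457121, 4489530): z = −35961.9 − 3528.5 + 40331.28 = 840.9 m.

840.9 m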